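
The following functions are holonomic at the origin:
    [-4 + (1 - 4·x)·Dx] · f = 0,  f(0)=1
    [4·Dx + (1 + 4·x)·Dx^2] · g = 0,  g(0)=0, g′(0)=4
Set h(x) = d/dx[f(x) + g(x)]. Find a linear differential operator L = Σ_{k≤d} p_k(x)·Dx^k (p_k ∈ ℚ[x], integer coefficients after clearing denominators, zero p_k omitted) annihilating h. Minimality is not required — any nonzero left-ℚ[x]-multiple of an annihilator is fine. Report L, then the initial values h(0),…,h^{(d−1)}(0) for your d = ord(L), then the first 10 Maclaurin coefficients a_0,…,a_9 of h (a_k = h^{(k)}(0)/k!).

L = (160 + 128·x) + (16 + 256·x + 256·x^2)·Dx + (-3 - 4·x + 48·x^2 + 64·x^3)·Dx^2  (order 2).
h: a_k = 8, 16, 256, 768, 6144, 20480, 131072, 458752, 2621440, 9437184, …
ICs: h(0) = 8, h′(0) = 16.

f: a_k = 1, 4, 16, 64, 256, 1024, 4096, 16384, 65536, 262144, …
g: a_k = 0, 4, -8, 64/3, -64, 1024/5, -2048/3, 16384/7, -8192, 262144/9, …
L₀ := lclm(L_f,L_g); ord L₀ ≤ 1+2.
Differentiate: ansatz ord ≤ ord L₀ ⇒ L.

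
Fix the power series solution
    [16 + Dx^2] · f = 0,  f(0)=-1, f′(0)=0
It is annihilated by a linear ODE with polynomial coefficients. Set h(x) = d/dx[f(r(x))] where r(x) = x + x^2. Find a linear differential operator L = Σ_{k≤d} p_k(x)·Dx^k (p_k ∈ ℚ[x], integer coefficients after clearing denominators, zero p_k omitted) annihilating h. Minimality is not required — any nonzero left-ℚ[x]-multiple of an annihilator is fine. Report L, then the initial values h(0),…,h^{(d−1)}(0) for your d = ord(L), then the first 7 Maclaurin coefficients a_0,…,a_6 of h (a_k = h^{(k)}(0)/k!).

f: a_k = -1, 0, 8, 0, -32/3, 0, 256/45, …
h₀=f(r): pull back L_f along r ⇒ L₀.
h₀' ⇒ L via d/dx closure of L₀.
L = (28 + 128·x + 384·x^2 + 512·x^3 + 256·x^4) + (-6 - 12·x)·Dx + (1 + 4·x + 4·x^2)·Dx^2  (order 2).
h: a_k = 0, 16, 48, -32/3, -640/3, -5248/15, -896/15, …
ICs: h(0) = 0, h′(0) = 16.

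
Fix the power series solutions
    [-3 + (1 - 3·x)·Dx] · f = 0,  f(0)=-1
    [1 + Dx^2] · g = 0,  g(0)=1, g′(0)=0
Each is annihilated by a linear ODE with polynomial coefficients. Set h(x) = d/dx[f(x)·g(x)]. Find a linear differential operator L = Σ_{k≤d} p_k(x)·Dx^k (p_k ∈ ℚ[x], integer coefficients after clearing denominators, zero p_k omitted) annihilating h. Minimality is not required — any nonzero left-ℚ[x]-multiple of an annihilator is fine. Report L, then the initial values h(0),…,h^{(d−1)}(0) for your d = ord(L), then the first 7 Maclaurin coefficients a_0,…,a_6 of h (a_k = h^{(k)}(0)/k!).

L = (-17 - 6·x + 9·x^2) + (-6 + 18·x)·Dx + (1 - 6·x + 9·x^2)·Dx^2  (order 2).
h: a_k = -3, -17, -153/2, -1837/6, -9185/8, -495989/120, -3471923/240, …
ICs: h(0) = -3, h′(0) = -17.

f: a_k = -1, -3, -9, -27, -81, -243, -729, …
g: a_k = 1, 0, -1/2, 0, 1/24, 0, -1/720, …
f·g: L₀ = L_f ⊗_s L_g, ord ≤ 1·2.
Differentiate: ansatz ord ≤ ord L₀ ⇒ L.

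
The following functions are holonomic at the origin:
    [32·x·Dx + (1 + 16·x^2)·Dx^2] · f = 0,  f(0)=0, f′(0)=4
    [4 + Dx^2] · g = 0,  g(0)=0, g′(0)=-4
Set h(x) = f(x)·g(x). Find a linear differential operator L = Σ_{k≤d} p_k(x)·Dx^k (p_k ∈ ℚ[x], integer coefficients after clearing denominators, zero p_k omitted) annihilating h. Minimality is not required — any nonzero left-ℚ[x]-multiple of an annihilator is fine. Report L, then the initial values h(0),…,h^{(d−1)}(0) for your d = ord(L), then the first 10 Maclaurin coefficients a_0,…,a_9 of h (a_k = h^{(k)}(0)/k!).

f: a_k = 0, 4, 0, -64/3, 0, 1024/5, 0, -16384/7, 0, 262144/9, …
g: a_k = 0, -4, 0, 8/3, 0, -8/15, 0, 16/315, 0, -8/2835, …
h₀=f·g: eliminate ⇒ L₀, order ≤ 2·2.
L = (1360 + 60416·x^2 + 106496·x^4 + 262144·x^6 + 1048576·x^8) + (2304·x + 45056·x^3 + 196608·x^5 + 1048576·x^7)·Dx + (360 + 15872·x^2 + 36864·x^4 + 131072·x^6 + 524288·x^8)·Dx^2 + (576·x + 11264·x^3 + 49152·x^5 + 262144·x^7)·Dx^3 + (5 + 192·x^2 + 2560·x^4 + 16384·x^6 + 65536·x^8)·Dx^4  (order 4).
h: a_k = 0, 0, -16, 0, 96, 0, -7904/9, 0, 9920, 0, …
ICs: h(0) = 0, h′(0) = 0, h′′(0) = -32, h′′′(0) = 0.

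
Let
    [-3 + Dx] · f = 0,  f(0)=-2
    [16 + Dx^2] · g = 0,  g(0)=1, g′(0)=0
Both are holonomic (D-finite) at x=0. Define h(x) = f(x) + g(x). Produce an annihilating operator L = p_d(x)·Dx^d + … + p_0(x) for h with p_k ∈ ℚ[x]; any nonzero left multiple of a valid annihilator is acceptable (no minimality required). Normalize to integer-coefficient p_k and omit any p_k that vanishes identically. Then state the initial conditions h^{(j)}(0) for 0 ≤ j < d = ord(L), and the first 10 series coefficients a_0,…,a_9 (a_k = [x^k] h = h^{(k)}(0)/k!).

f: a_k = -2, -6, -9, -9, -27/4, -81/20, -81/40, -243/280, -729/2240, -243/2240, …
g: a_k = 1, 0, -8, 0, 32/3, 0, -256/45, 0, 512/315, 0, …
f+g: L₀ = lclm(L_f,L_g), ord ≤ 1+2.
L = -48 + 16·Dx - 3·Dx^2 + Dx^3  (order 3).
h: a_k = -1, -6, -17, -9, 47/12, -81/20, -2777/360, -243/280, 26207/20160, -243/2240, …
ICs: h(0) = -1, h′(0) = -6, h′′(0) = -34.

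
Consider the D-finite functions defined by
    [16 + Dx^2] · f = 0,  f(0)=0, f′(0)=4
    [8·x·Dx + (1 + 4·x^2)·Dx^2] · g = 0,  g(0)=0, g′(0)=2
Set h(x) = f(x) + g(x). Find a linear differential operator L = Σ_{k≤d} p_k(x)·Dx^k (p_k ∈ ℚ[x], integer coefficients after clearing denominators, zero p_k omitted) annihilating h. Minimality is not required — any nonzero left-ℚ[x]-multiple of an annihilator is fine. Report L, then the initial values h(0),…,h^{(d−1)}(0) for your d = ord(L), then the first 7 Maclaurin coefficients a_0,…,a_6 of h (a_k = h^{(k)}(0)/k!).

L = (-512·x + 5120·x^3 + 4096·x^5)·Dx + (16 + 512·x^2 + 2304·x^4 + 2048·x^6)·Dx^2 + (-32·x + 320·x^3 + 256·x^5)·Dx^3 + (1 + 32·x^2 + 144·x^4 + 128·x^6)·Dx^4  (order 4).
h: a_k = 0, 6, 0, -40/3, 0, 224/15, 0, …
ICs: h(0) = 0, h′(0) = 6, h′′(0) = 0, h′′′(0) = -80.

f: a_k = 0, 4, 0, -32/3, 0, 128/15, 0, …
g: a_k = 0, 2, 0, -8/3, 0, 32/5, 0, …
f+g: L₀ = lclm(L_f,L_g), ord ≤ 2+2.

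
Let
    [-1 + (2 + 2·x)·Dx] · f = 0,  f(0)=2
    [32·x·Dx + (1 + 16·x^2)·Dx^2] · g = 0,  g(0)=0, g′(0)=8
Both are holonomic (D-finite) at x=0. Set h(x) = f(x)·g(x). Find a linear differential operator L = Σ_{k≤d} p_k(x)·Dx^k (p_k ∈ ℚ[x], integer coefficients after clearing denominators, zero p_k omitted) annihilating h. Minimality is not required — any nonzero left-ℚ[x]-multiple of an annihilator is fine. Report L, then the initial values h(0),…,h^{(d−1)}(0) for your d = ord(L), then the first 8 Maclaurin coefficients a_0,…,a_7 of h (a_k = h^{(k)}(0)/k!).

f: a_k = 2, 1, -1/4, 1/8, -5/64, 7/128, -21/512, 33/1024, …
g: a_k = 0, 8, 0, -128/3, 0, 2048/5, 0, -32768/7, …
h₀=f·g: eliminate ⇒ L₀, order ≤ 1·2.
L = (3 - 64·x - 16·x^2) + (-4 + 124·x + 192·x^2 + 64·x^3)·Dx + (4 + 8·x + 68·x^2 + 128·x^3 + 64·x^4)·Dx^2  (order 2).
h: a_k = 0, 16, 8, -262/3, -125/3, 99509/120, 97129/240, -63582493/6720, …
ICs: h(0) = 0, h′(0) = 16.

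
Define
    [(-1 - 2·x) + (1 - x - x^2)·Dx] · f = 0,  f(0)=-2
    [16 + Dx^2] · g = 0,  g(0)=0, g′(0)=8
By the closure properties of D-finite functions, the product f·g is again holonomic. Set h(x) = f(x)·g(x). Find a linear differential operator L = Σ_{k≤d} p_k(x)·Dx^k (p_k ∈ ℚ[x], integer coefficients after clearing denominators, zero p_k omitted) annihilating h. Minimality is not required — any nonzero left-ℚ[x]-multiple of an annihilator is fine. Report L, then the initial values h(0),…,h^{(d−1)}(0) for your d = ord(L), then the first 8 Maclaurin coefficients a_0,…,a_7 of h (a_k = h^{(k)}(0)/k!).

f: a_k = -2, -2, -4, -6, -10, -16, -26, -42, …
g: a_k = 0, 8, 0, -64/3, 0, 256/15, 0, -2048/315, …
Sym-product of L_f,L_g gives L₀ (≤ ord 2).
L = (-14 + 16·x + 16·x^2) + (2 + 4·x)·Dx + (-1 + x + x^2)·Dx^2  (order 2).
h: a_k = 0, -16, -16, 32/3, -16/3, -144/5, -512/15, -15728/315, …
ICs: h(0) = 0, h′(0) = -16.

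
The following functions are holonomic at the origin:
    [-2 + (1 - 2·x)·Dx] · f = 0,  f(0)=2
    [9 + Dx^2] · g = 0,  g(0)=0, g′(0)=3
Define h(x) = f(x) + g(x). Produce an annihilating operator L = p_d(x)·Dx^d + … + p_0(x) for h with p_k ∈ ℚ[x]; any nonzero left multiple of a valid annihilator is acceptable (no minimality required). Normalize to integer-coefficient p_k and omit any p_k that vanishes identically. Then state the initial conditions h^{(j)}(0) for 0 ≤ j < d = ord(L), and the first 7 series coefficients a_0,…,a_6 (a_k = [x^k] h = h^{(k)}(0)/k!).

L = (594 - 648·x + 648·x^2) + (-153 + 630·x - 972·x^2 + 648·x^3)·Dx + (66 - 72·x + 72·x^2)·Dx^2 + (-17 + 70·x - 108·x^2 + 72·x^3)·Dx^3  (order 3).
h: a_k = 2, 7, 8, 23/2, 32, 2641/40, 128, …
ICs: h(0) = 2, h′(0) = 7, h′′(0) = 16.

f: a_k = 2, 4, 8, 16, 32, 64, 128, …
g: a_k = 0, 3, 0, -9/2, 0, 81/40, 0, …
h₀=f+g: left-lcm gives L₀, ord ≤ 3.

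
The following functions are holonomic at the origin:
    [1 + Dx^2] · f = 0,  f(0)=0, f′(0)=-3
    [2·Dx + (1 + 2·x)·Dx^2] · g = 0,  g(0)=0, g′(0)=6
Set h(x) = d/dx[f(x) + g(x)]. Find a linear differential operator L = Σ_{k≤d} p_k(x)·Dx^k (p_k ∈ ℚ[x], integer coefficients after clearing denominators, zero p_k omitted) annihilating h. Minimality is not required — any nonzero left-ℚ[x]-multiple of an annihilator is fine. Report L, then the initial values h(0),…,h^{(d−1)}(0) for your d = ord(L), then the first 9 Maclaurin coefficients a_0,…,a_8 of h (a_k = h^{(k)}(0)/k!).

f: a_k = 0, -3, 0, 1/2, 0, -1/40, 0, 1/1680, 0, …
g: a_k = 0, 6, -6, 8, -12, 96/5, -32, 384/7, -96, …
h₀=f+g: left-lcm gives L₀, ord ≤ 4.
h=h₀': d/dx-closure on L₀ ⇒ L.
L = (50 + 8·x + 8·x^2) + (9 + 22·x + 12·x^2 + 8·x^3)·Dx + (50 + 8·x + 8·x^2)·Dx^2 + (9 + 22·x + 12·x^2 + 8·x^3)·Dx^3  (order 3).
h: a_k = 3, -12, 51/2, -48, 767/8, -192, 92161/240, -768, 20643839/13440, …
ICs: h(0) = 3, h′(0) = -12, h′′(0) = 51.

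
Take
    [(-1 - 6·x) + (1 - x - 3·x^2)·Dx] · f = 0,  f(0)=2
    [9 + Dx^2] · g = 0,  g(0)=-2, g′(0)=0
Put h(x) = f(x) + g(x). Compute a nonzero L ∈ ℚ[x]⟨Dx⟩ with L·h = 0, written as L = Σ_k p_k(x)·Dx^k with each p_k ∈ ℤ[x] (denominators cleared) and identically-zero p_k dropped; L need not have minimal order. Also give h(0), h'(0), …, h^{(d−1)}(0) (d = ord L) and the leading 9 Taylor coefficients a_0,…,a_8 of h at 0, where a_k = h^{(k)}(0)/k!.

f: a_k = 2, 2, 8, 14, 38, 80, 194, 434, 1016, …
g: a_k = -2, 0, 9, 0, -27/4, 0, 81/40, 0, -729/2240, …
Weyl lclm of L_f,L_g ⇒ L₀ (ord ≤ 3).
L = (459 + 2916·x + 1539·x^2 + 3888·x^3 + 3645·x^4 + 4374·x^5) + (-153 + 153·x + 378·x^2 - 405·x^3 + 2187·x^5 + 2187·x^6)·Dx + (51 + 324·x + 171·x^2 + 432·x^3 + 405·x^4 + 486·x^5)·Dx^2 + (-17 + 17·x + 42·x^2 - 45·x^3 + 243·x^5 + 243·x^6)·Dx^3  (order 3).
h: a_k = 0, 2, 17, 14, 125/4, 80, 7841/40, 434, 2275111/2240, …
ICs: h(0) = 0, h′(0) = 2, h′′(0) = 34.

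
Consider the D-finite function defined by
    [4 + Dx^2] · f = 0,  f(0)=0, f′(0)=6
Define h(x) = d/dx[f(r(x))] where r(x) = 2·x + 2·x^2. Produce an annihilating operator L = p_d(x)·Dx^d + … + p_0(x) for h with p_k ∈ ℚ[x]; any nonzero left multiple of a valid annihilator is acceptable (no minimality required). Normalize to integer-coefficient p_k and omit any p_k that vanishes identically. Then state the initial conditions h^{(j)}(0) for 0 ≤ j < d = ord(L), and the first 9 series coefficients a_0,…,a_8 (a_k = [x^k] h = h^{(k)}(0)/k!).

f: a_k = 0, 6, 0, -4, 0, 4/5, 0, -8/105, 0, …
Change of var in L_f (x↦r) gives L₀.
h=h₀': d/dx-closure on L₀ ⇒ L.
L = (28 + 128·x + 384·x^2 + 512·x^3 + 256·x^4) + (-6 - 12·x)·Dx + (1 + 4·x + 4·x^2)·Dx^2  (order 2).
h: a_k = 12, 24, -96, -384, -352, 576, 25856/15, 22528/15, -70528/105, …
ICs: h(0) = 12, h′(0) = 24.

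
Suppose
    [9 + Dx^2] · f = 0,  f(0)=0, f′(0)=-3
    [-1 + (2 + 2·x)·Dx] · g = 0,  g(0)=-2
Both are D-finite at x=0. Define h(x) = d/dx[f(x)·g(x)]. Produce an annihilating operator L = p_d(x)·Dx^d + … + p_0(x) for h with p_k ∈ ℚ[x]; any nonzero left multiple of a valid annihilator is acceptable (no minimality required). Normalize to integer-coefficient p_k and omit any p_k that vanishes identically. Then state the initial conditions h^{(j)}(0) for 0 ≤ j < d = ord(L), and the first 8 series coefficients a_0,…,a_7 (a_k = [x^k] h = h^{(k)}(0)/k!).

L = (551 + 1968·x + 2712·x^2 + 1728·x^3 + 432·x^4) + (-44 - 140·x - 144·x^2 - 48·x^3)·Dx + (52 + 200·x + 292·x^2 + 192·x^3 + 48·x^4)·Dx^2  (order 2).
h: a_k = 6, 6, -117/4, -33/2, 1581/64, 3123/320, -20529/2560, -2367/896, …
ICs: h(0) = 6, h′(0) = 6.

f: a_k = 0, -3, 0, 9/2, 0, -81/40, 0, 243/560, …
g: a_k = -2, -1, 1/4, -1/8, 5/64, -7/128, 21/512, -33/1024, …
Product ⇒ symmetric product L₀, ord ≤ 2.
Differentiate: ansatz ord ≤ ord L₀ ⇒ L.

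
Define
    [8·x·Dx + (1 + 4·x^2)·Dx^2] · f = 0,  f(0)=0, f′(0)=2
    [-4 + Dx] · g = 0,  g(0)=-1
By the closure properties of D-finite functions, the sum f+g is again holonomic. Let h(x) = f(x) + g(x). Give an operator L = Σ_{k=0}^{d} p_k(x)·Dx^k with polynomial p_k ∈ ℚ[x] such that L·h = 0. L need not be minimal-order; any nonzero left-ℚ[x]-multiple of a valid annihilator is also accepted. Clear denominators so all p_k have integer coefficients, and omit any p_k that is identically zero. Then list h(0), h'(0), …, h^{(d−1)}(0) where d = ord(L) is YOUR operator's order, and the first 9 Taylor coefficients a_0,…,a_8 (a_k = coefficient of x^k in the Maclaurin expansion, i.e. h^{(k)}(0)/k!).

L = (8 - 32·x - 96·x^2 - 128·x^3)·Dx + (-6 - 8·x^2 - 64·x^4)·Dx^2 + (1 + 2·x + 8·x^2 + 8·x^3 + 16·x^4)·Dx^3  (order 3).
h: a_k = -1, -2, -8, -40/3, -32/3, -32/15, -256/45, -6784/315, -512/315, …
ICs: h(0) = -1, h′(0) = -2, h′′(0) = -16.

f: a_k = 0, 2, 0, -8/3, 0, 32/5, 0, -128/7, 0, …
g: a_k = -1, -4, -8, -32/3, -32/3, -128/15, -256/45, -1024/315, -512/315, …
Weyl lclm of L_f,L_g ⇒ L₀ (ord ≤ 3).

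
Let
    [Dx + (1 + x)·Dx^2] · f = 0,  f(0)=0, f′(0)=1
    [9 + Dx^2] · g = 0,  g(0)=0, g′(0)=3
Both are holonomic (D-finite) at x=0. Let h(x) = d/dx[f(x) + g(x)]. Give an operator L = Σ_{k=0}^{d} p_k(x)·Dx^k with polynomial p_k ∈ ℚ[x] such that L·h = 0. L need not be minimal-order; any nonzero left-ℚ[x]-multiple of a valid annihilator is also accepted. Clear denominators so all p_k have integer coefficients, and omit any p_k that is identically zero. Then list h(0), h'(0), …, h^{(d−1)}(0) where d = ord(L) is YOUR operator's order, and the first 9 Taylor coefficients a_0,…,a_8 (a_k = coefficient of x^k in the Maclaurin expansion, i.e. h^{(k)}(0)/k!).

L = (135 + 162·x + 81·x^2) + (99 + 261·x + 243·x^2 + 81·x^3)·Dx + (15 + 18·x + 9·x^2)·Dx^2 + (11 + 29·x + 27·x^2 + 9·x^3)·Dx^3  (order 3).
h: a_k = 4, -1, -25/2, -1, 89/8, -1, -163/80, -1, 6667/4480, …
ICs: h(0) = 4, h′(0) = -1, h′′(0) = -25.

f: a_k = 0, 1, -1/2, 1/3, -1/4, 1/5, -1/6, 1/7, -1/8, …
g: a_k = 0, 3, 0, -9/2, 0, 81/40, 0, -243/560, 0, …
L₀ := lclm(L_f,L_g); ord L₀ ≤ 2+2.
h=h₀': d/dx-closure on L₀ ⇒ L.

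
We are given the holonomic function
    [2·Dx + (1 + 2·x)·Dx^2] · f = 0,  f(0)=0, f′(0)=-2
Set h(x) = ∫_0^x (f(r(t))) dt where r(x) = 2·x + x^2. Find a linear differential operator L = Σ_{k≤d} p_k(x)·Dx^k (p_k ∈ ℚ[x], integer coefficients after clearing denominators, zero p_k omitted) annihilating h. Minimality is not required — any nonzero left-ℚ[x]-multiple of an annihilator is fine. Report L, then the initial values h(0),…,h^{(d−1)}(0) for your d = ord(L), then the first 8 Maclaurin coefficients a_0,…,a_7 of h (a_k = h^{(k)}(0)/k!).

f: a_k = 0, -2, 2, -8/3, 4, -32/5, 32/3, -128/7, …
Substitute x→r, Dx→(1/r')Dx; clear ⇒ L₀.
h=∫₀ˣh₀: take L = L₀·Dx.
L = (3 + 4·x + 2·x^2)·Dx^2 + (1 + 5·x + 6·x^2 + 2·x^3)·Dx^3  (order 3).
h: a_k = 0, 0, -2, 2, -10/3, 34/5, -232/15, 264/7, …
ICs: h(0) = 0, h′(0) = 0, h′′(0) = -4.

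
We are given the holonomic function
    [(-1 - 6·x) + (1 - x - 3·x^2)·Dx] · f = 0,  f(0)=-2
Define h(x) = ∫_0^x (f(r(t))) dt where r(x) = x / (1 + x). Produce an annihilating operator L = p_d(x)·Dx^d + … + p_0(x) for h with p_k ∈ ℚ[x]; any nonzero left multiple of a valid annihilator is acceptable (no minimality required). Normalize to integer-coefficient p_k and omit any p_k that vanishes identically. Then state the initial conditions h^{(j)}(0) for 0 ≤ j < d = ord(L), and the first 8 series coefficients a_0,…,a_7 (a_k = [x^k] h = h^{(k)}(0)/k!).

f: a_k = -2, -2, -8, -14, -38, -80, -194, -434, …
f∘r: x↦r, Dx↦Dx/r' in L_f ⇒ L₀.
h=∫h₀ ⇒ L = L₀·Dx.
L = (1 + 7·x)·Dx + (-1 - 2·x + 2·x^2 + 3·x^3)·Dx^2  (order 2).
h: a_k = 0, -2, -1, -2, 0, -18/5, 3, -72/7, …
ICs: h(0) = 0, h′(0) = -2.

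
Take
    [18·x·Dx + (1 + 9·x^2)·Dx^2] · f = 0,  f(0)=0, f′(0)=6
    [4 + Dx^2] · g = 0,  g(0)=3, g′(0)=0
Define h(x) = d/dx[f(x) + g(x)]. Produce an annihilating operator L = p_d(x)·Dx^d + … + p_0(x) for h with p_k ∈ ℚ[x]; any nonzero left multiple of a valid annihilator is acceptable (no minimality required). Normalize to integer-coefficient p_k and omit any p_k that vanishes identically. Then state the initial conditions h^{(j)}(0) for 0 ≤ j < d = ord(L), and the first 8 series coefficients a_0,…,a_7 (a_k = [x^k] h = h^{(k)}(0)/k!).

f: a_k = 0, 6, 0, -18, 0, 486/5, 0, -4374/7, …
g: a_k = 3, 0, -6, 0, 2, 0, -4/15, 0, …
L₀ := lclm(L_f,L_g); ord L₀ ≤ 2+2.
Differentiate: ansatz ord ≤ ord L₀ ⇒ L.
L = (-3744·x + 37584·x^3 + 11664·x^5) + (-28 + 864·x^2 + 10692·x^4 + 5832·x^6)·Dx + (-936·x + 9396·x^3 + 2916·x^5)·Dx^2 + (-7 + 216·x^2 + 2673·x^4 + 1458·x^6)·Dx^3  (order 3).
h: a_k = 6, -12, -54, 8, 486, -8/5, -4374, 16/105, …
ICs: h(0) = 6, h′(0) = -12, h′′(0) = -108.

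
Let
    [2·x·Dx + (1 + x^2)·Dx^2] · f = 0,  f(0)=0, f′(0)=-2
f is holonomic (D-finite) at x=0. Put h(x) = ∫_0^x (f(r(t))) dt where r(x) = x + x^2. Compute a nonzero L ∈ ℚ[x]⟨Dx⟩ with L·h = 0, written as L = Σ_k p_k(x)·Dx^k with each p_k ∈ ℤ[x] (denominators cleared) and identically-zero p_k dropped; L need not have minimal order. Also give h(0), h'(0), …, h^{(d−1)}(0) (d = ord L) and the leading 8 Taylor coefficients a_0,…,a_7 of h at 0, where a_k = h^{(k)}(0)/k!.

f: a_k = 0, -2, 0, 2/3, 0, -2/5, 0, 2/7, …
Change of var in L_f (x↦r) gives L₀.
Integrate: L := L₀·Dx.
L = (-2 + 2·x + 8·x^2 + 12·x^3 + 6·x^4)·Dx^2 + (1 + 2·x + x^2 + 4·x^3 + 5·x^4 + 2·x^5)·Dx^3  (order 3).
h: a_k = 0, 0, -1, -2/3, 1/6, 2/5, 4/15, -4/21, …
ICs: h(0) = 0, h′(0) = 0, h′′(0) = -2.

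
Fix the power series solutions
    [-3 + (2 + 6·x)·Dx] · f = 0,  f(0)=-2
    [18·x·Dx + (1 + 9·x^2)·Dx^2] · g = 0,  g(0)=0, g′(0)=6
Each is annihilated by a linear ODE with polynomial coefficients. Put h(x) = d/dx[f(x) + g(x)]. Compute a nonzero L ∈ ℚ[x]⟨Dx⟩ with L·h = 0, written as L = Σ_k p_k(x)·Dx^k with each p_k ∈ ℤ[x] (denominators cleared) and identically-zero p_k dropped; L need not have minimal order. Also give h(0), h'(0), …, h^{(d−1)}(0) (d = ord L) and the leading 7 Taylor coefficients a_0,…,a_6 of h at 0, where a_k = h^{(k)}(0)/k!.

L = (-36 - 270·x + 972·x^2 + 1458·x^3) + (-33 - 144·x + 270·x^2 + 3888·x^3 + 5103·x^4)·Dx + (-2 + 18·x + 108·x^2 + 324·x^3 + 1134·x^4 + 1458·x^5)·Dx^2  (order 2).
h: a_k = 3, 9/2, -513/8, 405/16, 53703/128, 45927/256, -4984173/1024, …
ICs: h(0) = 3, h′(0) = 9/2.

f: a_k = -2, -3, 9/4, -27/8, 405/64, -1701/128, 15309/512, …
g: a_k = 0, 6, 0, -18, 0, 486/5, 0, …
h₀=f+g: left-lcm gives L₀, ord ≤ 3.
Differentiate: ansatz ord ≤ ord L₀ ⇒ L.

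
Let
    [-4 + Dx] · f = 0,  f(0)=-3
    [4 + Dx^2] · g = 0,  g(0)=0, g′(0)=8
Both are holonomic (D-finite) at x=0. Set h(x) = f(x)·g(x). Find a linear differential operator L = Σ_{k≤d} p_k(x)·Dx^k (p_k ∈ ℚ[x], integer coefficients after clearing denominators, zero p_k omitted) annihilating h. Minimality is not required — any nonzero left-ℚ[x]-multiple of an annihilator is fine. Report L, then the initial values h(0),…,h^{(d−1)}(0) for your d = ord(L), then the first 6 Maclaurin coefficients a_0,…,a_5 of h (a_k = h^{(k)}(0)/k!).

f: a_k = -3, -12, -24, -32, -32, -128/5, …
g: a_k = 0, 8, 0, -16/3, 0, 16/15, …
Sym-product of L_f,L_g gives L₀ (≤ ord 2).
L = 20 - 8·Dx + Dx^2  (order 2).
h: a_k = 0, -24, -96, -176, -192, -656/5, …
ICs: h(0) = 0, h′(0) = -24.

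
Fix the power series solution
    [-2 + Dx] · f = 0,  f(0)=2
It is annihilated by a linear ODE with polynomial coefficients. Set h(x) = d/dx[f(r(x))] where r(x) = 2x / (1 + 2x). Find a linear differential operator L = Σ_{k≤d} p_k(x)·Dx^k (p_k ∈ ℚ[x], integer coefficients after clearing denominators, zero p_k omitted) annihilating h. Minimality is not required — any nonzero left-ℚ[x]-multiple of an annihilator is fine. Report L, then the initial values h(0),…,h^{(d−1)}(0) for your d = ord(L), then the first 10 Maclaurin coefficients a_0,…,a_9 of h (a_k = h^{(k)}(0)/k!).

L = -8·x + (-1 - 4·x - 4·x^2)·Dx  (order 1).
h: a_k = 8, 0, -32, 256/3, -128, 1024/15, 2560/9, -131072/105, 145408/45, -18415616/2835, …
ICs: h(0) = 8.

f: a_k = 2, 4, 4, 8/3, 4/3, 8/15, 8/45, 16/315, 4/315, 8/2835, …
Change of var in L_f (x↦r) gives L₀.
h₀' ⇒ L via d/dx closure of L₀.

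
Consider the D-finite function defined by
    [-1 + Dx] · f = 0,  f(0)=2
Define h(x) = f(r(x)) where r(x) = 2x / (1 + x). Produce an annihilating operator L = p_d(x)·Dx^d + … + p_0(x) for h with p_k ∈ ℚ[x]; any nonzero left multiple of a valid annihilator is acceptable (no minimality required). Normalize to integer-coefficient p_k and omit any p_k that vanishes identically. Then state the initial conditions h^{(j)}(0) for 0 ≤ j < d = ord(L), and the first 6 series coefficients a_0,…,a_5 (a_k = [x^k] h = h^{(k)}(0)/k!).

f: a_k = 2, 2, 1, 1/3, 1/12, 1/60, …
f∘r: x↦r, Dx↦Dx/r' in L_f ⇒ L₀.
L = -2 + (1 + 2·x + x^2)·Dx  (order 1).
h: a_k = 2, 4, 0, -4/3, 4/3, -4/5, …
ICs: h(0) = 2.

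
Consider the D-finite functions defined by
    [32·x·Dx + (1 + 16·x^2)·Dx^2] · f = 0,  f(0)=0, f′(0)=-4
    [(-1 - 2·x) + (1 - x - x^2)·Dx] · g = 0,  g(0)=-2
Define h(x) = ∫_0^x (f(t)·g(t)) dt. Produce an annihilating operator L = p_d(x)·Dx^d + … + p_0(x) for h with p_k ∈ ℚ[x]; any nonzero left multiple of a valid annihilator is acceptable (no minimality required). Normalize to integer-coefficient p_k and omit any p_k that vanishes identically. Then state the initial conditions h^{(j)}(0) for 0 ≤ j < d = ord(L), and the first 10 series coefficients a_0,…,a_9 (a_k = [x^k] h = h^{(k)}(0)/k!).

f: a_k = 0, -4, 0, 64/3, 0, -1024/5, 0, 16384/7, 0, -262144/9, …
g: a_k = -2, -2, -4, -6, -10, -16, -26, -42, -68, -110, …
Sym-product of L_f,L_g gives L₀ (≤ ord 2).
∫: right-multiply L₀ by Dx.
L = (2 + 32·x + 96·x^2)·Dx + (2 - 28·x + 64·x^2 + 96·x^3)·Dx^2 + (-1 + x - 15·x^2 + 16·x^3 + 16·x^4)·Dx^3  (order 3).
h: a_k = 0, 0, 4, 8/3, -20/3, -56/15, 2732/45, 1728/35, -52123/105, -380696/945, …
ICs: h(0) = 0, h′(0) = 0, h′′(0) = 8.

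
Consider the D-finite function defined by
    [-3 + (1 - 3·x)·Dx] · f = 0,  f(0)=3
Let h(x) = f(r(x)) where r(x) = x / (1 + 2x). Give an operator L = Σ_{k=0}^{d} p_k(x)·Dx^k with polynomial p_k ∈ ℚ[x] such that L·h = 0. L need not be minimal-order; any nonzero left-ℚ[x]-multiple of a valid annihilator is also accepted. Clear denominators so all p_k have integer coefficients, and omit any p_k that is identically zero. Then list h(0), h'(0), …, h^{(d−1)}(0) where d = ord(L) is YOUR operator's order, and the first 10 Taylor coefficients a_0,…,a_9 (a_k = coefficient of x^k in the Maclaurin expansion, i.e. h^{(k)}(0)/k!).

f: a_k = 3, 9, 27, 81, 243, 729, 2187, 6561, 19683, 59049, …
Substitute x→r, Dx→(1/r')Dx; clear ⇒ L₀.
L = 3 + (-1 - x + 2·x^2)·Dx  (order 1).
h: a_k = 3, 9, 9, 9, 9, 9, 9, 9, 9, 9, …
ICs: h(0) = 3.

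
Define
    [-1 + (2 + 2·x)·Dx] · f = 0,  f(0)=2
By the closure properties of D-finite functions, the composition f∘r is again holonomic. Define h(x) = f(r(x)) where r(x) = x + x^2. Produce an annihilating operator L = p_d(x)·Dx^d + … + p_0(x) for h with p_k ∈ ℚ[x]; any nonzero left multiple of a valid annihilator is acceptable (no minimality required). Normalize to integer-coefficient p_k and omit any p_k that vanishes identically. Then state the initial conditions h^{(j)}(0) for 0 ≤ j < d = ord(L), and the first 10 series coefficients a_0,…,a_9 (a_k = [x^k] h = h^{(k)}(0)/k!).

f: a_k = 2, 1, -1/4, 1/8, -5/64, 7/128, -21/512, 33/1024, -429/16384, 715/32768, …
Substitute x→r, Dx→(1/r')Dx; clear ⇒ L₀.
L = (-1 - 2·x) + (2 + 2·x + 2·x^2)·Dx  (order 1).
h: a_k = 2, 1, 3/4, -3/8, 3/64, 15/128, -57/512, 21/1024, 867/16384, -1893/32768, …
ICs: h(0) = 2.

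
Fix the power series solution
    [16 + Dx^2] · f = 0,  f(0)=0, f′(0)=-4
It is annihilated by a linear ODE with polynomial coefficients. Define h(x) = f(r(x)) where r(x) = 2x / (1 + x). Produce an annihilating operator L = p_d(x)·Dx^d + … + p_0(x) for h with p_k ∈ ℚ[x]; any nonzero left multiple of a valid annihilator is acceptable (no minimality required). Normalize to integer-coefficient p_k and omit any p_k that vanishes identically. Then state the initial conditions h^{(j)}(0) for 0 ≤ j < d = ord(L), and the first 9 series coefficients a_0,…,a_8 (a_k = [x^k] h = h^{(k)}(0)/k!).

f: a_k = 0, -4, 0, 32/3, 0, -128/15, 0, 1024/315, 0, …
Substitute x→r, Dx→(1/r')Dx; clear ⇒ L₀.
L = 64 + (2 + 6·x + 6·x^2 + 2·x^3)·Dx + (1 + 4·x + 6·x^2 + 4·x^3 + x^4)·Dx^2  (order 2).
h: a_k = 0, -8, 8, 232/3, -248, 3464/15, 520, -758488/315, 218728/45, …
ICs: h(0) = 0, h′(0) = -8.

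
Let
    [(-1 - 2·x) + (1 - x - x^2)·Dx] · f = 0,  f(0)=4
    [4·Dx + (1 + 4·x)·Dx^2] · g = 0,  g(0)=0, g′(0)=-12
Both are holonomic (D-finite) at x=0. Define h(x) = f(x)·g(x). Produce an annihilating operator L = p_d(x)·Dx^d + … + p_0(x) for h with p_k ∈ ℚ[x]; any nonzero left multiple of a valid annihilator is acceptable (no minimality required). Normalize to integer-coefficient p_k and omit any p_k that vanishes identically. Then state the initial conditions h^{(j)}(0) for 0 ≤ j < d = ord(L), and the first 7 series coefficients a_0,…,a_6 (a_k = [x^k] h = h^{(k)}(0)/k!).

f: a_k = 4, 4, 8, 12, 20, 32, 52, …
g: a_k = 0, -12, 24, -64, 192, -3072/5, 2048, …
h₀=f·g: eliminate ⇒ L₀, order ≤ 1·2.
L = (6 + 16·x) + (-2 + 16·x + 20·x^2)·Dx + (-1 - 3·x + 5·x^2 + 4·x^3)·Dx^2  (order 2).
h: a_k = 0, -48, 48, -256, 560, -10768/5, 32992/5, …
ICs: h(0) = 0, h′(0) = -48.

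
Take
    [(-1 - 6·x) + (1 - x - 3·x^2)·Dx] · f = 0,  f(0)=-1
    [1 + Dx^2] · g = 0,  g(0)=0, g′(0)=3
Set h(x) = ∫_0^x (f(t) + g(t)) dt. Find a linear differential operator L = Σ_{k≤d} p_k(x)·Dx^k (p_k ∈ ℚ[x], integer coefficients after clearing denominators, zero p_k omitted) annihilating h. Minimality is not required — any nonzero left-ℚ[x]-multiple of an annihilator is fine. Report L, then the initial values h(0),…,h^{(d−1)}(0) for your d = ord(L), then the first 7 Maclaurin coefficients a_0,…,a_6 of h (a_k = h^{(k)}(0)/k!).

f: a_k = -1, -1, -4, -7, -19, -40, -97, …
g: a_k = 0, 3, 0, -1/2, 0, 1/40, 0, …
h₀=f+g: left-lcm gives L₀, ord ≤ 3.
∫: right-multiply L₀ by Dx.
L = (43 + 292·x + 307·x^2 + 624·x^3 + 45·x^4 + 54·x^5)·Dx + (-9 - 7·x - 6·x^2 + 91·x^3 + 144·x^4 + 27·x^5 + 27·x^6)·Dx^2 + (43 + 292·x + 307·x^2 + 624·x^3 + 45·x^4 + 54·x^5)·Dx^3 + (-9 - 7·x - 6·x^2 + 91·x^3 + 144·x^4 + 27·x^5 + 27·x^6)·Dx^4  (order 4).
h: a_k = 0, -1, 1, -4/3, -15/8, -19/5, -533/80, …
ICs: h(0) = 0, h′(0) = -1, h′′(0) = 2, h′′′(0) = -8.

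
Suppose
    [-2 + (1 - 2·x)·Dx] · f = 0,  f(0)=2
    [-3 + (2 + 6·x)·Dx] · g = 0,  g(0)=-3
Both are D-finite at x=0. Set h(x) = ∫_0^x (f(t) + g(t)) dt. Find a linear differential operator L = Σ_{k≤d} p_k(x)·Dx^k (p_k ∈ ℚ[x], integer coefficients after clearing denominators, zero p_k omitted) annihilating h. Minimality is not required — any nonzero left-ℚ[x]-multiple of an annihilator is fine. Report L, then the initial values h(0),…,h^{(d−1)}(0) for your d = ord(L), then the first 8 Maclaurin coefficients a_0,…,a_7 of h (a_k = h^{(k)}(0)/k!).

L = (-66 - 108·x)·Dx + (41 + 156·x + 324·x^2)·Dx^2 + (-2 - 38·x - 24·x^2 + 216·x^3)·Dx^3  (order 3).
h: a_k = 0, -1, -1/4, 91/24, 175/64, 5311/640, 11281/1536, 176999/7168, …
ICs: h(0) = 0, h′(0) = -1, h′′(0) = -1/2.

f: a_k = 2, 4, 8, 16, 32, 64, 128, 256, …
g: a_k = -3, -9/2, 27/8, -81/16, 1215/128, -5103/256, 45927/1024, -216513/2048, …
f+g: L₀ = lclm(L_f,L_g), ord ≤ 1+1.
h=∫h₀ ⇒ L = L₀·Dx.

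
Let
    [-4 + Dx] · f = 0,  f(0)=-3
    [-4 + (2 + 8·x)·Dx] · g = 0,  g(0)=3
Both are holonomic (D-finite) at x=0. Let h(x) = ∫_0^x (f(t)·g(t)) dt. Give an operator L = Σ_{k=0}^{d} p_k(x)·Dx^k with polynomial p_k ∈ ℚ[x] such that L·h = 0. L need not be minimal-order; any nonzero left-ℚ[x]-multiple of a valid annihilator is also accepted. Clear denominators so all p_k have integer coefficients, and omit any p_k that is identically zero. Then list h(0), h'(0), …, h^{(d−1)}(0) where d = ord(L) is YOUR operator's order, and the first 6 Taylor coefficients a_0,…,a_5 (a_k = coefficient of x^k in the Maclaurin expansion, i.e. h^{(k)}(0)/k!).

f: a_k = -3, -12, -24, -32, -32, -128/5, …
g: a_k = 3, 6, -6, 12, -30, 84, …
h₀=f·g: eliminate ⇒ L₀, order ≤ 1·1.
h=∫h₀ ⇒ L = L₀·Dx.
L = (-6 - 16·x)·Dx + (1 + 4·x)·Dx^2  (order 2).
h: a_k = 0, -9, -27, -42, -51, -198/5, …
ICs: h(0) = 0, h′(0) = -9.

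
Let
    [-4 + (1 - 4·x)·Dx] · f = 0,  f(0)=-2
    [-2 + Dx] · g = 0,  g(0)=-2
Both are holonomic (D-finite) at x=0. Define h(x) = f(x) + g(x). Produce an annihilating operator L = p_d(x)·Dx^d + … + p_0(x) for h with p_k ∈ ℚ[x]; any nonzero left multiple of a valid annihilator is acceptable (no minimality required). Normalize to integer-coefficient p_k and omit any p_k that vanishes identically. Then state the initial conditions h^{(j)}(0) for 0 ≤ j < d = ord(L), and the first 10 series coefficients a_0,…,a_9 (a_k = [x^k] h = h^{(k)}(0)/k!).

f: a_k = -2, -8, -32, -128, -512, -2048, -8192, -32768, -131072, -524288, …
g: a_k = -2, -4, -4, -8/3, -4/3, -8/15, -8/45, -16/315, -4/315, -8/2835, …
h₀=f+g: left-lcm gives L₀, ord ≤ 2.
L = (-24 - 32·x) + (14 + 16·x - 32·x^2)·Dx + (-1 + 16·x^2)·Dx^2  (order 2).
h: a_k = -4, -12, -36, -392/3, -1540/3, -30728/15, -368648/45, -10321936/315, -41287684/315, -1486356488/2835, …
ICs: h(0) = -4, h′(0) = -12.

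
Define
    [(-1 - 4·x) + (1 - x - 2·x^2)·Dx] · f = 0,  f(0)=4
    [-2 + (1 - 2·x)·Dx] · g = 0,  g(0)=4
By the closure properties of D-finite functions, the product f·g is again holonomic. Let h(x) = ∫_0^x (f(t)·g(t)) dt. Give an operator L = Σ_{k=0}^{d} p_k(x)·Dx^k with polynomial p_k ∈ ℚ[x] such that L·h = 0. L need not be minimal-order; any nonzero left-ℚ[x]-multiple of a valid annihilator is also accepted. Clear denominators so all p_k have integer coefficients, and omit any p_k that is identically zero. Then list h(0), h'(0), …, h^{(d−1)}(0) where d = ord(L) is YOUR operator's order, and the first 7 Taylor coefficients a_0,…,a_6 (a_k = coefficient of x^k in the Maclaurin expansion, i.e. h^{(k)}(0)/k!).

f: a_k = 4, 4, 12, 20, 44, 84, 172, …
g: a_k = 4, 8, 16, 32, 64, 128, 256, …
h₀=f·g: eliminate ⇒ L₀, order ≤ 1·1.
∫: right-multiply L₀ by Dx.
L = (3 + 6·x)·Dx + (-1 + x + 2·x^2)·Dx^2  (order 2).
h: a_k = 0, 16, 24, 48, 92, 912/5, 360, …
ICs: h(0) = 0, h′(0) = 16.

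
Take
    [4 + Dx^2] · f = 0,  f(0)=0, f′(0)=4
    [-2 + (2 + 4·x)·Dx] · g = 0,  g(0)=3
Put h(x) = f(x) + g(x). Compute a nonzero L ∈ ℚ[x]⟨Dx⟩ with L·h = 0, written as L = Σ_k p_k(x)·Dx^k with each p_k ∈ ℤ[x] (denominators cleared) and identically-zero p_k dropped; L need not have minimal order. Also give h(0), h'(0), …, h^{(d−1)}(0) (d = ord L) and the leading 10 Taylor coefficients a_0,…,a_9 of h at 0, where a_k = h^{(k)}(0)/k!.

f: a_k = 0, 4, 0, -8/3, 0, 8/15, 0, -16/315, 0, 8/2835, …
g: a_k = 3, 3, -3/2, 3/2, -15/8, 21/8, -63/16, 99/16, -1287/128, 2145/128, …
f+g: L₀ = lclm(L_f,L_g), ord ≤ 2+1.
L = (-28 - 64·x - 64·x^2) + (12 + 88·x + 192·x^2 + 128·x^3)·Dx + (-7 - 16·x - 16·x^2)·Dx^2 + (3 + 22·x + 48·x^2 + 32·x^3)·Dx^3  (order 3).
h: a_k = 3, 7, -3/2, -7/6, -15/8, 379/120, -63/16, 30929/5040, -1287/128, 6082099/362880, …
ICs: h(0) = 3, h′(0) = 7, h′′(0) = -3.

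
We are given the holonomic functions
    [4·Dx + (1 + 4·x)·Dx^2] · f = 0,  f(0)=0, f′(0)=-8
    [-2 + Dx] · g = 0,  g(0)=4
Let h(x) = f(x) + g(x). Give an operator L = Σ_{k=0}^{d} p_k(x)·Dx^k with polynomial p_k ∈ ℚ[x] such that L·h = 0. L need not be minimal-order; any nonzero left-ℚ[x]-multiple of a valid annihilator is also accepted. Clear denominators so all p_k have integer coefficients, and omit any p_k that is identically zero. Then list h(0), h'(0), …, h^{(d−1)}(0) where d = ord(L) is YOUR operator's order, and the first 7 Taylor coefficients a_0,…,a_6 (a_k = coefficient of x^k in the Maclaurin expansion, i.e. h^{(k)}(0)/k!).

L = (-40 - 32·x)·Dx + (14 - 16·x - 32·x^2)·Dx^2 + (3 + 16·x + 16·x^2)·Dx^3  (order 3).
h: a_k = 4, 0, 24, -112/3, 392/3, -6128/15, 61456/45, …
ICs: h(0) = 4, h′(0) = 0, h′′(0) = 48.

f: a_k = 0, -8, 16, -128/3, 128, -2048/5, 4096/3, …
g: a_k = 4, 8, 8, 16/3, 8/3, 16/15, 16/45, …
Weyl lclm of L_f,L_g ⇒ L₀ (ord ≤ 3).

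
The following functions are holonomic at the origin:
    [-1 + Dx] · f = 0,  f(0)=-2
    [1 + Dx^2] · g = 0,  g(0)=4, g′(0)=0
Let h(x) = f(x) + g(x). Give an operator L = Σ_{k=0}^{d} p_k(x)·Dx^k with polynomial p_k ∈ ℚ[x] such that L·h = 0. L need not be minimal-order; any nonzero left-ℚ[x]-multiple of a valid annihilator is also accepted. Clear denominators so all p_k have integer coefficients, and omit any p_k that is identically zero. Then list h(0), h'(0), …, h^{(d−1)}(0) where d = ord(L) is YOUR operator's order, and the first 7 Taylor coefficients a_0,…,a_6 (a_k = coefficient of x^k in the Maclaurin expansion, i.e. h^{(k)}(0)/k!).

L = -1 + Dx - Dx^2 + Dx^3  (order 3).
h: a_k = 2, -2, -3, -1/3, 1/12, -1/60, -1/120, …
ICs: h(0) = 2, h′(0) = -2, h′′(0) = -6.

f: a_k = -2, -2, -1, -1/3, -1/12, -1/60, -1/360, …
g: a_k = 4, 0, -2, 0, 1/6, 0, -1/180, …
Weyl lclm of L_f,L_g ⇒ L₀ (ord ≤ 3).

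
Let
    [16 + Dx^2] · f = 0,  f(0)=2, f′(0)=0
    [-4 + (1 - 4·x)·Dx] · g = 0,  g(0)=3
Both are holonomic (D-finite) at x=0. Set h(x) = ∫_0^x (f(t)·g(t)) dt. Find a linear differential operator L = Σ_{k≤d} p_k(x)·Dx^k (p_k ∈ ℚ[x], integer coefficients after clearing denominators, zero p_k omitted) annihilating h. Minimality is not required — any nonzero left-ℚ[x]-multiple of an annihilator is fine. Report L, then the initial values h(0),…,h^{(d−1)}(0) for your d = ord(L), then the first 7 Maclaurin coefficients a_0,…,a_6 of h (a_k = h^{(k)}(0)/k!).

L = (-16 + 64·x)·Dx + 8·Dx^2 + (-1 + 4·x)·Dx^3  (order 3).
h: a_k = 0, 6, 12, 16, 48, 832/5, 1664/3, …
ICs: h(0) = 0, h′(0) = 6, h′′(0) = 24.

f: a_k = 2, 0, -16, 0, 64/3, 0, -512/45, …
g: a_k = 3, 12, 48, 192, 768, 3072, 12288, …
h₀=f·g: eliminate ⇒ L₀, order ≤ 2·1.
h=∫₀ˣh₀: take L = L₀·Dx.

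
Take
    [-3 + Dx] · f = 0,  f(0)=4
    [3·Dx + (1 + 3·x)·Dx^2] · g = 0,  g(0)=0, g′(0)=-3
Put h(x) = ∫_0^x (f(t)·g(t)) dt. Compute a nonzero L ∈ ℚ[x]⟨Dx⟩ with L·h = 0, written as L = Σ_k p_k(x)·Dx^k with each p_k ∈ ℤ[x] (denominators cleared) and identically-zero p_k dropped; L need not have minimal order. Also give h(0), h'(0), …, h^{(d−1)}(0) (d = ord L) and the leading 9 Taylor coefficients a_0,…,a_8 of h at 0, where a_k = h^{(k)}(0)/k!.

L = 27·x·Dx + (-3 - 18·x)·Dx^2 + (1 + 3·x)·Dx^3  (order 3).
h: a_k = 0, 0, -6, -6, -9, 0, -243/20, 81/4, -5589/112, …
ICs: h(0) = 0, h′(0) = 0, h′′(0) = -12.

f: a_k = 4, 12, 18, 18, 27/2, 81/10, 81/20, 243/140, 729/1120, …
g: a_k = 0, -3, 9/2, -9, 81/4, -243/5, 243/2, -2187/7, 6561/8, …
Sym-product of L_f,L_g gives L₀ (≤ ord 2).
∫: right-multiply L₀ by Dx.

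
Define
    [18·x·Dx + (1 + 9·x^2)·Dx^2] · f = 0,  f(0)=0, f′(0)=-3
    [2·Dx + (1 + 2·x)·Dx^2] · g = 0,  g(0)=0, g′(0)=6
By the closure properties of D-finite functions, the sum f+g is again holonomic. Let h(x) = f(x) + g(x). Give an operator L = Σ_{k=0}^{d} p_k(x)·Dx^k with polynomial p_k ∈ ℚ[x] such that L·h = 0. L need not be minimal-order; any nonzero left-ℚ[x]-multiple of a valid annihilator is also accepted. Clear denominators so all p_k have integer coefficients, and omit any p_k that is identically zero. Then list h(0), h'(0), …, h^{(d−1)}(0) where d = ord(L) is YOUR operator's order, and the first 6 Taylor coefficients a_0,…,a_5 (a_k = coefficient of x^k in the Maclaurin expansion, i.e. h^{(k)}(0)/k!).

L = (-18 - 108·x + 486·x^2 + 324·x^3)·Dx + (-13 - 36·x + 135·x^2 + 972·x^3 + 648·x^4)·Dx^2 + (-1 + 7·x + 18·x^2 + 81·x^3 + 243·x^4 + 162·x^5)·Dx^3  (order 3).
h: a_k = 0, 3, -6, 17, -12, -147/5, …
ICs: h(0) = 0, h′(0) = 3, h′′(0) = -12.

f: a_k = 0, -3, 0, 9, 0, -243/5, …
g: a_k = 0, 6, -6, 8, -12, 96/5, …
Weyl lclm of L_f,L_g ⇒ L₀ (ord ≤ 4).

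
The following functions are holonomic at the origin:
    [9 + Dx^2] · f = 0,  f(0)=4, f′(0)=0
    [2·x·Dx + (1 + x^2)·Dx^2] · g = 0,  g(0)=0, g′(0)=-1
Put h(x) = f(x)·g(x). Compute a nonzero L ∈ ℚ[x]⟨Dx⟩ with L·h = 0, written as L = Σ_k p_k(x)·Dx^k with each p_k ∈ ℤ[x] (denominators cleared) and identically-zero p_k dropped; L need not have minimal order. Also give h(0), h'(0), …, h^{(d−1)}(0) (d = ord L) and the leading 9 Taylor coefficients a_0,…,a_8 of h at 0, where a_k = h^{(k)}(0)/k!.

f: a_k = 4, 0, -18, 0, 27/2, 0, -81/20, 0, 729/1120, …
g: a_k = 0, -1, 0, 1/3, 0, -1/5, 0, 1/7, 0, …
f·g: L₀ = L_f ⊗_s L_g, ord ≤ 2·2.
L = (1170 + 3834·x^2 + 4779·x^4 + 2916·x^6 + 729·x^8) + (396·x + 1044·x^3 + 972·x^5 + 324·x^7)·Dx + (220 + 768·x^2 + 1026·x^4 + 648·x^6 + 162·x^8)·Dx^2 + (44·x + 116·x^3 + 108·x^5 + 36·x^7)·Dx^3 + (10 + 38·x^2 + 55·x^4 + 36·x^6 + 9·x^8)·Dx^4  (order 4).
h: a_k = 0, -4, 0, 58/3, 0, -203/10, 0, 1781/140, 0, …
ICs: h(0) = 0, h′(0) = -4, h′′(0) = 0, h′′′(0) = 116.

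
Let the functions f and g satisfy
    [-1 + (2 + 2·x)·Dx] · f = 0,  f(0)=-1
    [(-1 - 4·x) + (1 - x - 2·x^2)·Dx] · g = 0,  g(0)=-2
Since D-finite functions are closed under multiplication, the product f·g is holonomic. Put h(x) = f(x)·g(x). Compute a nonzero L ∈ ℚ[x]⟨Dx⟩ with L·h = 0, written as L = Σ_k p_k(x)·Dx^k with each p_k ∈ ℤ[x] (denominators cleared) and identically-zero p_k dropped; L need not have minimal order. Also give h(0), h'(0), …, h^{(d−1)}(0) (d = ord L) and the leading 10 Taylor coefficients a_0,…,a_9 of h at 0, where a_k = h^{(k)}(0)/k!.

L = (3 + 6·x) + (-2 + 2·x + 4·x^2)·Dx  (order 1).
h: a_k = 2, 3, 27/4, 103/8, 1683/64, 6669/128, 53583/512, 213903/1024, 6851331/16384, 27393169/32768, …
ICs: h(0) = 2.

f: a_k = -1, -1/2, 1/8, -1/16, 5/128, -7/256, 21/1024, -33/2048, 429/32768, -715/65536, …
g: a_k = -2, -2, -6, -10, -22, -42, -86, -170, -342, -682, …
f·g: L₀ = L_f ⊗_s L_g, ord ≤ 1·1.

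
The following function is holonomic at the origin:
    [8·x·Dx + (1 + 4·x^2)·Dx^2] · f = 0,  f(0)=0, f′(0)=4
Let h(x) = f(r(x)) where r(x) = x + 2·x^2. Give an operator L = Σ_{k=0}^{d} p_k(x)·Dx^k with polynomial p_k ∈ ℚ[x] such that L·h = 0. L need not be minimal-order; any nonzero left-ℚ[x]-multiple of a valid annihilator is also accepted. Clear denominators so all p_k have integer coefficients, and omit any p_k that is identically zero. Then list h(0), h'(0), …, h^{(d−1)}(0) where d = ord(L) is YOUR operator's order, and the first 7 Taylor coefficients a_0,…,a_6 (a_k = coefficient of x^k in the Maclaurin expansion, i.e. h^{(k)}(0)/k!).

L = (-4 + 8·x + 64·x^2 + 192·x^3 + 192·x^4)·Dx + (1 + 4·x + 4·x^2 + 32·x^3 + 80·x^4 + 64·x^5)·Dx^2  (order 2).
h: a_k = 0, 4, 8, -16/3, -32, -256/5, 256/3, …
ICs: h(0) = 0, h′(0) = 4.

f: a_k = 0, 4, 0, -16/3, 0, 64/5, 0, …
L₀ from L_f via x↦r, Dx↦r'^{-1}Dx.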